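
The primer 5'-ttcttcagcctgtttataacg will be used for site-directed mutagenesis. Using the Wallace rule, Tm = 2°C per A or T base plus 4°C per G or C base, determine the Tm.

58°C

Counting bases: A=4, C=5, T=9, G=3
A+T = 13, G+C = 8
Tm = 4·8 + 2·13 = 32 + 26 = 58°C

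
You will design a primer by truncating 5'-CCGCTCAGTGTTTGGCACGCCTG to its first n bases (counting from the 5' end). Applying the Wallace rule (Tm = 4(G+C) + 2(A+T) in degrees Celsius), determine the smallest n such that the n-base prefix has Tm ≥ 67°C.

First 20 bases: CCGCTCAGTGTTTGGCACGC → Tm = 66°C (< 67°C)
First 21 bases: CCGCTCAGTGTTTGGCACGCC → Tm = 70°C (≥ 67°C)
Each additional base adds 2°C (A/T) or 4°C (G/C), so Tm is non-decreasing in n; n = 21 is the first length to reach 67°C.

n = 21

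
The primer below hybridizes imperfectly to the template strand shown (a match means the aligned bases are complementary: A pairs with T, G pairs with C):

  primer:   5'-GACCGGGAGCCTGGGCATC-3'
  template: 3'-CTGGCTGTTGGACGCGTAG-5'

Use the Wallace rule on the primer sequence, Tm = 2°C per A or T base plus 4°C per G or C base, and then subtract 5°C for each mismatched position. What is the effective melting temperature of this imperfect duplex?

46°C

Primer base counts: A=3, T=2, G=8, C=6 → A+T=5, G+C=14
Perfect-match Tm = 2(5) + 4(14) = 10 + 56 = 66°C
Mismatches (positions where the bases are not complementary): 4 (at positions 6, 7, 9, 14)
Effective Tm = 66 − 4×5 = 66 − 20 = 46°C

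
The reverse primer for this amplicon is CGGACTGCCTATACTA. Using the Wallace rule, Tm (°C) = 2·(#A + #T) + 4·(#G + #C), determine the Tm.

48°C

Counting bases: C=5, G=3, A=4, T=4
So N_AT = 8 and N_GC = 8.
Tm = 2×8 + 4×8 = 48°C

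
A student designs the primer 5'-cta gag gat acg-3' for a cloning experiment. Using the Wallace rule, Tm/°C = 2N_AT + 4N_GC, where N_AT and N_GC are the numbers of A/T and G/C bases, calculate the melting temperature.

Scanning the sequence gives G=4, C=2, T=2, A=4.
A+T = 6, G+C = 6
Tm = 2×6 + 4×6 = 36°C

36°C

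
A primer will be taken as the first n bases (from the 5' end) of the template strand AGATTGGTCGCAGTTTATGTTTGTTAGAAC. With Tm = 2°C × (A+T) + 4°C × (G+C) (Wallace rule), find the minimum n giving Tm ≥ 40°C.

n = 13

First 12 bases: AGATTGGTCGCA → Tm = 36°C (< 40°C)
First 13 bases: AGATTGGTCGCAG → Tm = 40°C (≥ 40°C)
Since every base adds ≥2°C, Tm only increases with n, so the threshold is first crossed at n = 13.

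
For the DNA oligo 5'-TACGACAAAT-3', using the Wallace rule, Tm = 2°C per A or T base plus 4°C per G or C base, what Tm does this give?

Base counts: C=2, G=1, T=2, A=5
A+T = 7, G+C = 3
Tm = 2×7 + 4×3 = 26°C

26°C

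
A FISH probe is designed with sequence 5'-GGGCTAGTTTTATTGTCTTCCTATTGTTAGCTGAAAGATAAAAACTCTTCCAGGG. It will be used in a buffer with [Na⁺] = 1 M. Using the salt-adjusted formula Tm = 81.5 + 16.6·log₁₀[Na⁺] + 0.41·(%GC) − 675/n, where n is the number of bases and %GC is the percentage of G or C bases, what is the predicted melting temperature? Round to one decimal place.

84.9°C

Length n = 55. Counting bases: G=12, T=20, C=9, A=14
G+C = 21, so %GC = 21/55 × 100 = 38.182%
Salt term: 16.6 × (0) = 0
GC term: 0.41 × 38.182 = 15.655; length term: −675/55 = −12.273
Tm = 81.5 + (0) + 15.655 − 12.273 = 84.882 → 84.9°C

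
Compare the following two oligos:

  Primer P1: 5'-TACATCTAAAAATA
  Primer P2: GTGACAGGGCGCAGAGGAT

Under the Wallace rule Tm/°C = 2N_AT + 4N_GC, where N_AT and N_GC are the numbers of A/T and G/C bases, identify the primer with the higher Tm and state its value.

Primer P2, 62°C

Primer P1: A+T=12, G+C=2 → Tm = 2(12)+4(2) = 32°C
Primer P2: A+T=7, G+C=12 → Tm = 2(7)+4(12) = 62°C
32°C vs 62°C → primer P2 is higher.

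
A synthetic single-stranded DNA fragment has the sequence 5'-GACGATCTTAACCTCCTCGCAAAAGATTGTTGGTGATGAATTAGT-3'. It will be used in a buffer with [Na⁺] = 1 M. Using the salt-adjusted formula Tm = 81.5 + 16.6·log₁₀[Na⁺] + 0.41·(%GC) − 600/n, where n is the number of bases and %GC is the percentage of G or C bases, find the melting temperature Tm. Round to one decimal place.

84.6°C

Length n = 45. Counting bases: G=10, C=8, A=13, T=14
G+C = 18, so %GC = 18/45 × 100 = 40%
Salt term: 16.6 × (0) = 0
GC term: 0.41 × 40 = 16.4; length term: −600/45 = −13.333
Tm = 81.5 + (0) + 16.4 − 13.333 = 84.567 → 84.6°C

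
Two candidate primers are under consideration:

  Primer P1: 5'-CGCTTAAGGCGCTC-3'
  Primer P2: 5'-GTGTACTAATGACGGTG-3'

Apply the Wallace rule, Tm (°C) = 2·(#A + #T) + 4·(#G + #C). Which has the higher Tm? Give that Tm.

Primer P2, 50°C

Primer P1: A+T=5, G+C=9 → Tm = 2(5)+4(9) = 46°C
Primer P2: A+T=9, G+C=8 → Tm = 2(9)+4(8) = 50°C
46°C vs 50°C → primer P2 is higher.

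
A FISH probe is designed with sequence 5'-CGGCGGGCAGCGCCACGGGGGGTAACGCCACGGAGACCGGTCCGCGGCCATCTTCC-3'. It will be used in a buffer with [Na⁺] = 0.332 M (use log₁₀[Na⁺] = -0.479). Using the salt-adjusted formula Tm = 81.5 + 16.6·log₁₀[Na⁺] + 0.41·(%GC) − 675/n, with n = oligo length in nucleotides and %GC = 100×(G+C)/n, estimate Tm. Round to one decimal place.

Length n = 56. Base counts: G=22, T=5, C=21, A=8
G+C = 43, so %GC = 43/56 × 100 = 76.786%
Salt term: 16.6 × (-0.479) = -7.951
GC term: 0.41 × 76.786 = 31.482; length term: −675/56 = −12.054
Tm = 81.5 + (-7.951) + 31.482 − 12.054 = 92.977 → 93.0°C

93.0°C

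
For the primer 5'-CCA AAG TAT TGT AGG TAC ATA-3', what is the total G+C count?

Counting bases: A=8, G=4, C=3, T=6
G+C = 4 + 3 = 7

7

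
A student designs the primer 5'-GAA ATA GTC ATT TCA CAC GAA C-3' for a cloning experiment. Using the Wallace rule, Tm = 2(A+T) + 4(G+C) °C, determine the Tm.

60°C

G=3, C=5, T=5, A=9
AT pairs contribute 14, GC pairs contribute 8.
Tm = 2(14) + 4(8) = 28 + 32 = 60°C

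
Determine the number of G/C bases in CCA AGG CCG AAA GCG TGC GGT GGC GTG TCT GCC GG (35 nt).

Base counts: A=5, C=10, T=5, G=15
G+C = 15 + 10 = 25

25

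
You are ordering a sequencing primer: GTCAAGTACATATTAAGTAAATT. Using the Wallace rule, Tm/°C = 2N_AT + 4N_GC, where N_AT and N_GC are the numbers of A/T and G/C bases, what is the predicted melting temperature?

56°C

Base counts: T=8, C=2, A=10, G=3
So N_AT = 18 and N_GC = 5.
Tm = 2×18 + 4×5 = 56°C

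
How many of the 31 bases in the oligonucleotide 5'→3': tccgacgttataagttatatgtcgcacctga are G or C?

13

Scanning the sequence gives A=8, T=10, G=6, C=7.
Total G or C: 6 + 7 = 13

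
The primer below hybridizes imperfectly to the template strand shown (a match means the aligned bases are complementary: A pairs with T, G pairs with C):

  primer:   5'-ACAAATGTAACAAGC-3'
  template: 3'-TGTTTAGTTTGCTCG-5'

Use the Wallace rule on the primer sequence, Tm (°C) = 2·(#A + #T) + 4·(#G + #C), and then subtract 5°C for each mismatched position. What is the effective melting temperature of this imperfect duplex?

25°C

Primer base counts: A=8, T=2, G=2, C=3 → A+T=10, G+C=5
Perfect-match Tm = 2(10) + 4(5) = 20 + 20 = 40°C
Mismatches (positions where the bases are not complementary): 3 (at positions 7, 8, 12)
Effective Tm = 40 − 3×5 = 40 − 15 = 25°C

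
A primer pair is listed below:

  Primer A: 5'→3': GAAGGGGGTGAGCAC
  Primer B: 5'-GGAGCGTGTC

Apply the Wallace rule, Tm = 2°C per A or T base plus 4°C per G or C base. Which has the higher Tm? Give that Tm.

Primer A: A+T=5, G+C=10 → Tm = 2(5)+4(10) = 50°C
Primer B: A+T=3, G+C=7 → Tm = 2(3)+4(7) = 34°C
50°C vs 34°C → primer A is higher.

Primer A, 50°C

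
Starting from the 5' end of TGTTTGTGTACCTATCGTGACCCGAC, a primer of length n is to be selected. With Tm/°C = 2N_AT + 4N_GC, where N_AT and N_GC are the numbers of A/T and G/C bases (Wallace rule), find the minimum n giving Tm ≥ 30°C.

First 10 bases: TGTTTGTGTA → Tm = 26°C (< 30°C)
First 11 bases: TGTTTGTGTAC → Tm = 30°C (≥ 30°C)
Each additional base adds 2°C (A/T) or 4°C (G/C), so Tm is non-decreasing in n; n = 11 is the first length to reach 30°C.

n = 11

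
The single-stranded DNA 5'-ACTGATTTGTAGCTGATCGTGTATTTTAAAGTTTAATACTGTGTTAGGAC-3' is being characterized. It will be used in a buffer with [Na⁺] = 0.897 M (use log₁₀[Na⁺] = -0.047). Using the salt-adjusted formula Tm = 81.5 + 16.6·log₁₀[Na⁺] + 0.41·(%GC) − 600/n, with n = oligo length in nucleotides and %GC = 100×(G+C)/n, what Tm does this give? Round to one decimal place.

81.8°C

Length n = 50. T=21, A=13, C=5, G=11
G+C = 16, so %GC = 16/50 × 100 = 32%
Salt term: 16.6 × (-0.047) = -0.78
GC term: 0.41 × 32 = 13.12; length term: −600/50 = −12
Tm = 81.5 + (-0.78) + 13.12 − 12 = 81.84 → 81.8°C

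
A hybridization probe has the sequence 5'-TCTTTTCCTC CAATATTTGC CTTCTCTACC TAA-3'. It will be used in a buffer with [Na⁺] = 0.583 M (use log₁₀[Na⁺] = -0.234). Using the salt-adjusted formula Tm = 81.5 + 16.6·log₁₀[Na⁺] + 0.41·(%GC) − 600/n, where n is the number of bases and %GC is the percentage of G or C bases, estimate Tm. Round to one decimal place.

74.3°C

Length n = 33. Base counts: T=15, A=6, G=1, C=11
G+C = 12, so %GC = 12/33 × 100 = 36.364%
Salt term: 16.6 × (-0.234) = -3.884
GC term: 0.41 × 36.364 = 14.909; length term: −600/33 = −18.182
Tm = 81.5 + (-3.884) + 14.909 − 18.182 = 74.343 → 74.3°C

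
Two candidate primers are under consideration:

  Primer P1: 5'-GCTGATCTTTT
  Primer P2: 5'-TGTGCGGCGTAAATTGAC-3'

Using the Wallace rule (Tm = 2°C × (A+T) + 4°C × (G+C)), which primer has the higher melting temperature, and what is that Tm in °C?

Primer P2, 54°C

Primer P1: A+T=7, G+C=4 → Tm = 2(7)+4(4) = 30°C
Primer P2: A+T=9, G+C=9 → Tm = 2(9)+4(9) = 54°C
30°C vs 54°C → primer P2 is higher.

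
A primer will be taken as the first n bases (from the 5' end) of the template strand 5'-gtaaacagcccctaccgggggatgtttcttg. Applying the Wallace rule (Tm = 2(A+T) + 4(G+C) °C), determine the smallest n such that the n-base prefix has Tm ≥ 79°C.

n = 25

First 24 bases: GTAAACAGCCCCTACCGGGGGATG → Tm = 78°C (< 79°C)
First 25 bases: GTAAACAGCCCCTACCGGGGGATGT → Tm = 80°C (≥ 79°C)
Each additional base adds 2°C (A/T) or 4°C (G/C), so Tm is non-decreasing in n; n = 25 is the first length to reach 79°C.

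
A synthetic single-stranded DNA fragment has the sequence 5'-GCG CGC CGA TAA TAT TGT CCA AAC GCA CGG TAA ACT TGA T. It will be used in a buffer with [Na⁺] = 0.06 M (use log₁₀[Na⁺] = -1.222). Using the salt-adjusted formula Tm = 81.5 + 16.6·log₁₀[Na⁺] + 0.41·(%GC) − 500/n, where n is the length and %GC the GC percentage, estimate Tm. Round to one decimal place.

Length n = 40. Base counts: T=9, G=9, C=10, A=12
G+C = 19, so %GC = 19/40 × 100 = 47.5%
Salt term: 16.6 × (-1.222) = -20.285
GC term: 0.41 × 47.5 = 19.475; length term: −500/40 = −12.5
Tm = 81.5 + (-20.285) + 19.475 − 12.5 = 68.19 → 68.2°C

68.2°C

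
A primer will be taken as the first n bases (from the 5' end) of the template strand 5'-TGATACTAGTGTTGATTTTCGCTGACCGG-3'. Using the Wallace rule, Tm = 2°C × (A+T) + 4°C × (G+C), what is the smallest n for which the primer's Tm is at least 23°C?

n = 9

First 8 bases: TGATACTA → Tm = 20°C (< 23°C)
First 9 bases: TGATACTAG → Tm = 24°C (≥ 23°C)
Since every base adds ≥2°C, Tm only increases with n, so the threshold is first crossed at n = 9.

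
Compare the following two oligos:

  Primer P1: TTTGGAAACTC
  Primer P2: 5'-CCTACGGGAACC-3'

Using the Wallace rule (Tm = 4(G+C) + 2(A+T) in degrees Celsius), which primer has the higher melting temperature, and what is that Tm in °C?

Primer P1: A+T=7, G+C=4 → Tm = 2(7)+4(4) = 30°C
Primer P2: A+T=4, G+C=8 → Tm = 2(4)+4(8) = 40°C
30°C vs 40°C → primer P2 is higher.

Primer P2, 40°C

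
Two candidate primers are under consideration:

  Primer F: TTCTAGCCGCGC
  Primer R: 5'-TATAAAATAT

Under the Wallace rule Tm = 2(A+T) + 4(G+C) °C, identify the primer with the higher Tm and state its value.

Primer F: A+T=4, G+C=8 → Tm = 2(4)+4(8) = 40°C
Primer R: A+T=10, G+C=0 → Tm = 2(10)+4(0) = 20°C
40°C vs 20°C → primer F is higher.

Primer F, 40°C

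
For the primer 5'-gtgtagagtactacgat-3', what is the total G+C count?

7

Counting bases: A=5, T=5, C=2, G=5
G+C = 5 + 2 = 7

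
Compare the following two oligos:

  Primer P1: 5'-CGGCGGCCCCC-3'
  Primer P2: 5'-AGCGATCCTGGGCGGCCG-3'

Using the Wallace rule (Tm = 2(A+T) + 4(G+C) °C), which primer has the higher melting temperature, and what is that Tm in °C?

Primer P1: A+T=0, G+C=11 → Tm = 2(0)+4(11) = 44°C
Primer P2: A+T=4, G+C=14 → Tm = 2(4)+4(14) = 64°C
44°C vs 64°C → primer P2 is higher.

Primer P2, 64°C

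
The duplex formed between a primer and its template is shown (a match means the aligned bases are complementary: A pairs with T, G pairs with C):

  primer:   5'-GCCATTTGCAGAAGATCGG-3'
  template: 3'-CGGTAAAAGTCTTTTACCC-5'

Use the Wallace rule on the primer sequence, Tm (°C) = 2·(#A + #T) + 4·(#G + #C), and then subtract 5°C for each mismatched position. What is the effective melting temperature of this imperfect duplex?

43°C

Primer base counts: A=5, T=4, G=6, C=4 → A+T=9, G+C=10
Perfect-match Tm = 2(9) + 4(10) = 18 + 40 = 58°C
Mismatches (positions where the bases are not complementary): 3 (at positions 8, 14, 17)
Effective Tm = 58 − 3×5 = 58 − 15 = 43°C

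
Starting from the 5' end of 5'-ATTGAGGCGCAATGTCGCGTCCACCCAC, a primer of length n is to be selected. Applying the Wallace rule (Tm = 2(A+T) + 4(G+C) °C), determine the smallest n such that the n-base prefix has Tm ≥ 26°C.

First 8 bases: ATTGAGGC → Tm = 24°C (< 26°C)
First 9 bases: ATTGAGGCG → Tm = 28°C (≥ 26°C)
Since every base adds ≥2°C, Tm only increases with n, so the threshold is first crossed at n = 9.

n = 9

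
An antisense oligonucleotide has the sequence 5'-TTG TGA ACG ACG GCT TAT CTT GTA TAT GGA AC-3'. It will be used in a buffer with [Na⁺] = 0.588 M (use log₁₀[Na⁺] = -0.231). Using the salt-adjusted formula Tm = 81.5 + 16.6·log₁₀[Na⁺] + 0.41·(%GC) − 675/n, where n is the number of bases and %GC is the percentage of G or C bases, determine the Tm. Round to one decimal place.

Length n = 32. T=11, C=5, A=8, G=8
G+C = 13, so %GC = 13/32 × 100 = 40.625%
Salt term: 16.6 × (-0.231) = -3.835
GC term: 0.41 × 40.625 = 16.656; length term: −675/32 = −21.094
Tm = 81.5 + (-3.835) + 16.656 − 21.094 = 73.227 → 73.2°C

73.2°C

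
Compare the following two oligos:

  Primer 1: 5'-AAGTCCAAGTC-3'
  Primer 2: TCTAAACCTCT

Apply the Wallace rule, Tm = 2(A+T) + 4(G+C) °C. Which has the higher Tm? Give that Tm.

Primer 1, 32°C

Primer 1: A+T=6, G+C=5 → Tm = 2(6)+4(5) = 32°C
Primer 2: A+T=7, G+C=4 → Tm = 2(7)+4(4) = 30°C
32°C vs 30°C → primer 1 is higher.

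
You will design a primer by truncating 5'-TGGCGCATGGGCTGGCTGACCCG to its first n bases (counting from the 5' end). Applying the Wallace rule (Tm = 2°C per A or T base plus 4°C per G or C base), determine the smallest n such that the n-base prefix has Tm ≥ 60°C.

First 17 bases: TGGCGCATGGGCTGGCT → Tm = 58°C (< 60°C)
First 18 bases: TGGCGCATGGGCTGGCTG → Tm = 62°C (≥ 60°C)
Each additional base adds 2°C (A/T) or 4°C (G/C), so Tm is non-decreasing in n; n = 18 is the first length to reach 60°C.

n = 18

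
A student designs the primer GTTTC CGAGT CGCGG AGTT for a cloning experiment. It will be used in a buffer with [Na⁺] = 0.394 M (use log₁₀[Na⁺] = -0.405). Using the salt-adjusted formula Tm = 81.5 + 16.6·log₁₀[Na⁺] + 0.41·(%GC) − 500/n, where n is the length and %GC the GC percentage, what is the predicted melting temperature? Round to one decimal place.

Length n = 19. Base counts: C=4, A=2, T=6, G=7
G+C = 11, so %GC = 11/19 × 100 = 57.895%
Salt term: 16.6 × (-0.405) = -6.723
GC term: 0.41 × 57.895 = 23.737; length term: −500/19 = −26.316
Tm = 81.5 + (-6.723) + 23.737 − 26.316 = 72.198 → 72.2°C

72.2°C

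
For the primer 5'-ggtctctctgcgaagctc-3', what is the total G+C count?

11

Scanning the sequence gives A=2, C=6, G=5, T=5.
Total G or C: 5 + 6 = 11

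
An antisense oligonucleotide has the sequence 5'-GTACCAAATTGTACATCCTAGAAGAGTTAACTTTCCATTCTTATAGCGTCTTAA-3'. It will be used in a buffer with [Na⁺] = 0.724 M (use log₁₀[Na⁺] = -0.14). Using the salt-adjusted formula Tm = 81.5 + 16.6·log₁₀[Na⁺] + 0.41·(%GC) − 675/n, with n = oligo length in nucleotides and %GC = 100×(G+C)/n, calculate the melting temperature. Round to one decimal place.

Length n = 54. T=19, G=7, C=11, A=17
G+C = 18, so %GC = 18/54 × 100 = 33.333%
Salt term: 16.6 × (-0.14) = -2.324
GC term: 0.41 × 33.333 = 13.667; length term: −675/54 = −12.5
Tm = 81.5 + (-2.324) + 13.667 − 12.5 = 80.343 → 80.3°C

80.3°C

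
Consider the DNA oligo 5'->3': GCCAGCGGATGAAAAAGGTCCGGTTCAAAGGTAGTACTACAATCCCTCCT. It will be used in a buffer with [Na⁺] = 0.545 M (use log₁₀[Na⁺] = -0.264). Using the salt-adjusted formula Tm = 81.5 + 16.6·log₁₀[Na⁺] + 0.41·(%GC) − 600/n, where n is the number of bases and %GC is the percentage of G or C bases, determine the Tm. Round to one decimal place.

Length n = 50. Scanning the sequence gives A=15, T=10, G=12, C=13.
G+C = 25, so %GC = 25/50 × 100 = 50%
Salt term: 16.6 × (-0.264) = -4.382
GC term: 0.41 × 50 = 20.5; length term: −600/50 = −12
Tm = 81.5 + (-4.382) + 20.5 − 12 = 85.618 → 85.6°C

85.6°C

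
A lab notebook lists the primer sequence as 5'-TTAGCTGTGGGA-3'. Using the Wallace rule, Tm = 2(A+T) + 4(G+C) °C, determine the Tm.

Base counts: C=1, T=4, G=5, A=2
So N_AT = 6 and N_GC = 6.
Tm = 2(6) + 4(6) = 12 + 24 = 36°C

36°C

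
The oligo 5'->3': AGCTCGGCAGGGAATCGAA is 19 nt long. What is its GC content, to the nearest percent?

58%

A=6, G=7, T=2, C=4
G+C = 7 + 4 = 11 out of 19 bases
%GC = 11/19 × 100 = 57.89% ≈ 58%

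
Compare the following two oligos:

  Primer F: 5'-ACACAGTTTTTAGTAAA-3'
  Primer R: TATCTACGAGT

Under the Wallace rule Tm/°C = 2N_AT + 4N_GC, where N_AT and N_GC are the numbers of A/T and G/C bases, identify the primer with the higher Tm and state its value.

Primer F: A+T=13, G+C=4 → Tm = 2(13)+4(4) = 42°C
Primer R: A+T=7, G+C=4 → Tm = 2(7)+4(4) = 30°C
42°C vs 30°C → primer F is higher.

Primer F, 42°C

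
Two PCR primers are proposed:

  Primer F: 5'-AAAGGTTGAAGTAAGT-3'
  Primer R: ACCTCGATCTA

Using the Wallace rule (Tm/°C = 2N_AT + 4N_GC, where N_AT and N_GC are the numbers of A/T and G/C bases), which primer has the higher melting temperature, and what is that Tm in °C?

Primer F: A+T=11, G+C=5 → Tm = 2(11)+4(5) = 42°C
Primer R: A+T=6, G+C=5 → Tm = 2(6)+4(5) = 32°C
42°C vs 32°C → primer F is higher.

Primer F, 42°C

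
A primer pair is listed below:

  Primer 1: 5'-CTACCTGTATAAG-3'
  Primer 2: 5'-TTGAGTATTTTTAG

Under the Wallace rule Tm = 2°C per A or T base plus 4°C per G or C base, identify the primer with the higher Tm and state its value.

Primer 1, 36°C

Primer 1: A+T=8, G+C=5 → Tm = 2(8)+4(5) = 36°C
Primer 2: A+T=11, G+C=3 → Tm = 2(11)+4(3) = 34°C
36°C vs 34°C → primer 1 is higher.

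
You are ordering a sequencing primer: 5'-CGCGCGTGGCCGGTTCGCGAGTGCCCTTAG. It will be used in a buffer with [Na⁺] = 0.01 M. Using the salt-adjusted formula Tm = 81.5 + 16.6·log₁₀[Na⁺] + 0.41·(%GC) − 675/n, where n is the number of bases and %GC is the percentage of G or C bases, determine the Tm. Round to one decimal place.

Length n = 30. Counting bases: G=12, C=10, T=6, A=2
G+C = 22, so %GC = 22/30 × 100 = 73.333%
Salt term: 16.6 × (-2) = -33.2
GC term: 0.41 × 73.333 = 30.067; length term: −675/30 = −22.5
Tm = 81.5 + (-33.2) + 30.067 − 22.5 = 55.867 → 55.9°C

55.9°C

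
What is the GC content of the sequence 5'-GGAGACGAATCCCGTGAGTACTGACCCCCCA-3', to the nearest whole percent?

C=11, G=8, A=8, T=4
G+C = 8 + 11 = 19 out of 31 bases
%GC = 19/31 × 100 = 61.29% ≈ 61%

61%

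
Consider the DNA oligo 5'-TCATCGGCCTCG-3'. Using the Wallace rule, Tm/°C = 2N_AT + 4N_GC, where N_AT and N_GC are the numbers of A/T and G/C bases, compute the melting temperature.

Scanning the sequence gives C=5, G=3, T=3, A=1.
So N_AT = 4 and N_GC = 8.
Tm = 2×4 + 4×8 = 40°C

40°C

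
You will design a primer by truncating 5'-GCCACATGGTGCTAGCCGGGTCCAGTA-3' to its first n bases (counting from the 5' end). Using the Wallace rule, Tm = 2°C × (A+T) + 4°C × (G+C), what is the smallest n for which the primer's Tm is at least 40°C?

n = 12

First 11 bases: GCCACATGGTG → Tm = 36°C (< 40°C)
First 12 bases: GCCACATGGTGC → Tm = 40°C (≥ 40°C)
Each additional base adds 2°C (A/T) or 4°C (G/C), so Tm is non-decreasing in n; n = 12 is the first length to reach 40°C.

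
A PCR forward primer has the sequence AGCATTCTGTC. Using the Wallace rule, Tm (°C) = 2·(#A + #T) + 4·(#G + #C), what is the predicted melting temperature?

32°C

T=4, G=2, C=3, A=2
So N_AT = 6 and N_GC = 5.
Tm = 4·5 + 2·6 = 20 + 12 = 32°C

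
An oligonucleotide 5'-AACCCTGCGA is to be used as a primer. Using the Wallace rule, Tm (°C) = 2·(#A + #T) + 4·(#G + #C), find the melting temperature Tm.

Base counts: T=1, C=4, A=3, G=2
So N_AT = 4 and N_GC = 6.
Tm = 2×4 + 4×6 = 32°C

32°C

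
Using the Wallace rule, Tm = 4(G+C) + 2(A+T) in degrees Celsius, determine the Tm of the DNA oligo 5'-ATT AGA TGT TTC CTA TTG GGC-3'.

C=3, G=5, A=4, T=9
So N_AT = 13 and N_GC = 8.
Tm = 2(13) + 4(8) = 26 + 32 = 58°C

58°C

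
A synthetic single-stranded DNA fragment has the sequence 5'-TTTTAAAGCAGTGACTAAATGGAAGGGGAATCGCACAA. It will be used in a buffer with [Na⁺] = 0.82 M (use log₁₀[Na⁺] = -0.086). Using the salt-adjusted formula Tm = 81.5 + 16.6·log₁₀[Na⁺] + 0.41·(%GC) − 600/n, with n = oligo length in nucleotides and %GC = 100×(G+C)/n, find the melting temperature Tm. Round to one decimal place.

Length n = 38. Scanning the sequence gives G=10, A=15, T=8, C=5.
G+C = 15, so %GC = 15/38 × 100 = 39.474%
Salt term: 16.6 × (-0.086) = -1.428
GC term: 0.41 × 39.474 = 16.184; length term: −600/38 = −15.789
Tm = 81.5 + (-1.428) + 16.184 − 15.789 = 80.467 → 80.5°C

80.5°C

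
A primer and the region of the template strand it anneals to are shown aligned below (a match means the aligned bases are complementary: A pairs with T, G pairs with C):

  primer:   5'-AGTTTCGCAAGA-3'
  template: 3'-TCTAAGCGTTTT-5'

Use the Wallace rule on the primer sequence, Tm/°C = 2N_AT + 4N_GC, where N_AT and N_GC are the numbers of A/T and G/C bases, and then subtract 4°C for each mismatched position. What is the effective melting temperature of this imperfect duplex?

Primer base counts: A=4, T=3, G=3, C=2 → A+T=7, G+C=5
Perfect-match Tm = 2(7) + 4(5) = 14 + 20 = 34°C
Mismatches (positions where the bases are not complementary): 2 (at positions 3, 11)
Effective Tm = 34 − 2×4 = 34 − 8 = 26°C

26°C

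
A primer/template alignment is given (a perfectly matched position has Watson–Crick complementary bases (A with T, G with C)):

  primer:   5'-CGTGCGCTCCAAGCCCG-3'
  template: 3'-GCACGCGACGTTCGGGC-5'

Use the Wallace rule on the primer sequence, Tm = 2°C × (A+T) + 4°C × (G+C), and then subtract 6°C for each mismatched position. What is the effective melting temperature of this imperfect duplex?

54°C

Primer base counts: A=2, T=2, G=5, C=8 → A+T=4, G+C=13
Perfect-match Tm = 2(4) + 4(13) = 8 + 52 = 60°C
Mismatches (positions where the bases are not complementary): 1 (at position 9)
Effective Tm = 60 − 1×6 = 60 − 6 = 54°C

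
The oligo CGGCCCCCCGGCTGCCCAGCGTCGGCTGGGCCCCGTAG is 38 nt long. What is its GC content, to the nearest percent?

Base counts: T=4, G=14, A=2, C=18
G+C = 14 + 18 = 32 out of 38 bases
%GC = 32/38 × 100 = 84.21% ≈ 84%

84%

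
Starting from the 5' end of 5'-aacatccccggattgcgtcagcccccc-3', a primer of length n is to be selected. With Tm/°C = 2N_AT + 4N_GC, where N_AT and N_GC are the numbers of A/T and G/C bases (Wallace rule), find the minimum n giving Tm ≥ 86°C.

First 25 bases: AACATCCCCGGATTGCGTCAGCCCC → Tm = 82°C (< 86°C)
First 26 bases: AACATCCCCGGATTGCGTCAGCCCCC → Tm = 86°C (≥ 86°C)
Since every base adds ≥2°C, Tm only increases with n, so the threshold is first crossed at n = 26.

n = 26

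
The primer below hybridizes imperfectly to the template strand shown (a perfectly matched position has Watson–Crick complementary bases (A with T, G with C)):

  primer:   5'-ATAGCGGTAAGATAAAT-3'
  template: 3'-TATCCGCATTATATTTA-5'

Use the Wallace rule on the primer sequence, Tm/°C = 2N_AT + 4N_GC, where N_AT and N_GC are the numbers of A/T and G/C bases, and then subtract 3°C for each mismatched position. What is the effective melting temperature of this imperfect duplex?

Primer base counts: A=8, T=4, G=4, C=1 → A+T=12, G+C=5
Perfect-match Tm = 2(12) + 4(5) = 24 + 20 = 44°C
Mismatches (positions where the bases are not complementary): 3 (at positions 5, 6, 11)
Effective Tm = 44 − 3×3 = 44 − 9 = 35°C

35°C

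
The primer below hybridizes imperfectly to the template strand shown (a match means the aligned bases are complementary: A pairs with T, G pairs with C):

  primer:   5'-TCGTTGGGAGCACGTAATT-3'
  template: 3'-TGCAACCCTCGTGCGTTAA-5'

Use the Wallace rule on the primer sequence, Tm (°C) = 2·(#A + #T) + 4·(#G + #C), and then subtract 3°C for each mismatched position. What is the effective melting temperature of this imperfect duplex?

50°C

Primer base counts: A=4, T=6, G=6, C=3 → A+T=10, G+C=9
Perfect-match Tm = 2(10) + 4(9) = 20 + 36 = 56°C
Mismatches (positions where the bases are not complementary): 2 (at positions 1, 15)
Effective Tm = 56 − 2×3 = 56 − 6 = 50°C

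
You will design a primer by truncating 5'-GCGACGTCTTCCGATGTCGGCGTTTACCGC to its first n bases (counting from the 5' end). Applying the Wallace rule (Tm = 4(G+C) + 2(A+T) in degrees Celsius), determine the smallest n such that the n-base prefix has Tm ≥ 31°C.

First 9 bases: GCGACGTCT → Tm = 30°C (< 31°C)
First 10 bases: GCGACGTCTT → Tm = 32°C (≥ 31°C)
Each additional base adds 2°C (A/T) or 4°C (G/C), so Tm is non-decreasing in n; n = 10 is the first length to reach 31°C.

n = 10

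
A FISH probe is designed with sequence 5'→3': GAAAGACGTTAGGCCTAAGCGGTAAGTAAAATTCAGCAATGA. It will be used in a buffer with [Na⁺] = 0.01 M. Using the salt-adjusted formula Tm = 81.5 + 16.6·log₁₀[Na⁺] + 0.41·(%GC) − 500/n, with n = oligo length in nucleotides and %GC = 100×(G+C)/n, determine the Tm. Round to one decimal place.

Length n = 42. Base counts: T=8, C=6, G=11, A=17
G+C = 17, so %GC = 17/42 × 100 = 40.476%
Salt term: 16.6 × (-2) = -33.2
GC term: 0.41 × 40.476 = 16.595; length term: −500/42 = −11.905
Tm = 81.5 + (-33.2) + 16.595 − 11.905 = 52.99 → 53.0°C

53.0°C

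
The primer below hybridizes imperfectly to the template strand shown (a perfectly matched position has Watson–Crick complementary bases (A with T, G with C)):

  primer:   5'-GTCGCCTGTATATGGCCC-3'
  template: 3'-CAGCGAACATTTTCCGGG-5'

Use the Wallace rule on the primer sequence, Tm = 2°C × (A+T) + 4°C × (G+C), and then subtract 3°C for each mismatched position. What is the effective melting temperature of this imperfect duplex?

Primer base counts: A=2, T=5, G=5, C=6 → A+T=7, G+C=11
Perfect-match Tm = 2(7) + 4(11) = 14 + 44 = 58°C
Mismatches (positions where the bases are not complementary): 3 (at positions 6, 11, 13)
Effective Tm = 58 − 3×3 = 58 − 9 = 49°C

49°C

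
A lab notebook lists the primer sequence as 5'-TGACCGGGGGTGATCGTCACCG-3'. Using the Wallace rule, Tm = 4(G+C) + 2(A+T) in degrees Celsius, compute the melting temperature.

Scanning the sequence gives G=9, A=3, T=4, C=6.
A+T = 7, G+C = 15
Tm = 2×7 + 4×15 = 74°C

74°C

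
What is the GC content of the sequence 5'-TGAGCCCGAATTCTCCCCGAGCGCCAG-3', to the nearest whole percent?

A=5, C=11, G=7, T=4
G+C = 7 + 11 = 18 out of 27 bases
%GC = 18/27 × 100 = 66.67% ≈ 67%

67%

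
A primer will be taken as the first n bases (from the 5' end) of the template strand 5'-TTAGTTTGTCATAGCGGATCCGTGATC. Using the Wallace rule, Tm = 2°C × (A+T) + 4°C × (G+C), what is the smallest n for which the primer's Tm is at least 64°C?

n = 22

First 21 bases: TTAGTTTGTCATAGCGGATCC → Tm = 60°C (< 64°C)
First 22 bases: TTAGTTTGTCATAGCGGATCCG → Tm = 64°C (≥ 64°C)
Since every base adds ≥2°C, Tm only increases with n, so the threshold is first crossed at n = 22.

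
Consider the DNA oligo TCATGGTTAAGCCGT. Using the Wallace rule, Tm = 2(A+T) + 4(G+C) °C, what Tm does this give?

44°C

G=4, C=3, A=3, T=5
So N_AT = 8 and N_GC = 7.
Tm = 2×8 + 4×7 = 44°C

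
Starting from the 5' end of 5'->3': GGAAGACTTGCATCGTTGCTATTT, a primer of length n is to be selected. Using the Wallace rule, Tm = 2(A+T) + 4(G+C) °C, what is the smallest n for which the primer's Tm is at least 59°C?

n = 20

First 19 bases: GGAAGACTTGCATCGTTGC → Tm = 58°C (< 59°C)
First 20 bases: GGAAGACTTGCATCGTTGCT → Tm = 60°C (≥ 59°C)
Each additional base adds 2°C (A/T) or 4°C (G/C), so Tm is non-decreasing in n; n = 20 is the first length to reach 59°C.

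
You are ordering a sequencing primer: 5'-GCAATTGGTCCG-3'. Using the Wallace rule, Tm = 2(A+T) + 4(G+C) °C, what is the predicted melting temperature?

38°C

Base counts: C=3, G=4, A=2, T=3
A+T = 5, G+C = 7
Tm = 2(5) + 4(7) = 10 + 28 = 38°C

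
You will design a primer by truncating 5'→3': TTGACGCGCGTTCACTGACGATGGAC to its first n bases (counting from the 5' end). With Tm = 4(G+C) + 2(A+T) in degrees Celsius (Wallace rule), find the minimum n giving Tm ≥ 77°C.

n = 25

First 24 bases: TTGACGCGCGTTCACTGACGATGG → Tm = 76°C (< 77°C)
First 25 bases: TTGACGCGCGTTCACTGACGATGGA → Tm = 78°C (≥ 77°C)
Since every base adds ≥2°C, Tm only increases with n, so the threshold is first crossed at n = 25.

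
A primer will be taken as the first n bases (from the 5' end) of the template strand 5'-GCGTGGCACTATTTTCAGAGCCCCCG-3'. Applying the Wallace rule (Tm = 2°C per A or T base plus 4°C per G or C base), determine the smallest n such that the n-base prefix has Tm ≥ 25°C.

n = 7

First 6 bases: GCGTGG → Tm = 22°C (< 25°C)
First 7 bases: GCGTGGC → Tm = 26°C (≥ 25°C)
Each additional base adds 2°C (A/T) or 4°C (G/C), so Tm is non-decreasing in n; n = 7 is the first length to reach 25°C.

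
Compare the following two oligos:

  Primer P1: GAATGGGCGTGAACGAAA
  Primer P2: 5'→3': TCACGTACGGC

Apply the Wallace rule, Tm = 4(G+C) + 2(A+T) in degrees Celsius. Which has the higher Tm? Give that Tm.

Primer P1: A+T=9, G+C=9 → Tm = 2(9)+4(9) = 54°C
Primer P2: A+T=4, G+C=7 → Tm = 2(4)+4(7) = 36°C
54°C vs 36°C → primer P1 is higher.

Primer P1, 54°C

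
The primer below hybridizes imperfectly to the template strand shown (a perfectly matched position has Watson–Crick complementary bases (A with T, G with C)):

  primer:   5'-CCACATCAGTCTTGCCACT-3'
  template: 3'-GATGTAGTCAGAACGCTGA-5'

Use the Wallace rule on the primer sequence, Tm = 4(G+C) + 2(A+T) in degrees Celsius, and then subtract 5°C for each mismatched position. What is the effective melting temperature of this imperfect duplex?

48°C

Primer base counts: A=4, T=5, G=2, C=8 → A+T=9, G+C=10
Perfect-match Tm = 2(9) + 4(10) = 18 + 40 = 58°C
Mismatches (positions where the bases are not complementary): 2 (at positions 2, 16)
Effective Tm = 58 − 2×5 = 58 − 10 = 48°C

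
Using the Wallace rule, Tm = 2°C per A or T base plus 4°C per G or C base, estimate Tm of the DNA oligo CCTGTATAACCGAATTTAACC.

Scanning the sequence gives G=2, C=6, T=6, A=7.
AT pairs contribute 13, GC pairs contribute 8.
Tm = 2×13 + 4×8 = 58°C

58°C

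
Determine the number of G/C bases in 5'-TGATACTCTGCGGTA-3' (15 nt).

7

C=3, T=5, A=3, G=4
Total G or C: 4 + 3 = 7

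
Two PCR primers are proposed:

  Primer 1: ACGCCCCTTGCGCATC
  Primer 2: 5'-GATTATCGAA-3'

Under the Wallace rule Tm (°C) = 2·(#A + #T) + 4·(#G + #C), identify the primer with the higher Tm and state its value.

Primer 1, 54°C

Primer 1: A+T=5, G+C=11 → Tm = 2(5)+4(11) = 54°C
Primer 2: A+T=7, G+C=3 → Tm = 2(7)+4(3) = 26°C
54°C vs 26°C → primer 1 is higher.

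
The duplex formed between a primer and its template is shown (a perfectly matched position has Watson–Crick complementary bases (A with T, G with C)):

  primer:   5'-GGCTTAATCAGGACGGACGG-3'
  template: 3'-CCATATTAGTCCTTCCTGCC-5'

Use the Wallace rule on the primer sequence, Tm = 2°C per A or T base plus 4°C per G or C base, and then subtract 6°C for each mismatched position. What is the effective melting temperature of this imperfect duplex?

46°C

Primer base counts: A=5, T=3, G=8, C=4 → A+T=8, G+C=12
Perfect-match Tm = 2(8) + 4(12) = 16 + 48 = 64°C
Mismatches (positions where the bases are not complementary): 3 (at positions 3, 4, 14)
Effective Tm = 64 − 3×6 = 64 − 18 = 46°C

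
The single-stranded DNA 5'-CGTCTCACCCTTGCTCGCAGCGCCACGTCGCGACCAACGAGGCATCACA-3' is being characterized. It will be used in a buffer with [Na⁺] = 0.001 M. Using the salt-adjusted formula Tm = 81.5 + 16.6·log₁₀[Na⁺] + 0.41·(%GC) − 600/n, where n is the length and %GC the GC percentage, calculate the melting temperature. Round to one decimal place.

46.2°C

Length n = 49. Base counts: C=21, G=11, A=10, T=7
G+C = 32, so %GC = 32/49 × 100 = 65.306%
Salt term: 16.6 × (-3) = -49.8
GC term: 0.41 × 65.306 = 26.775; length term: −600/49 = −12.245
Tm = 81.5 + (-49.8) + 26.775 − 12.245 = 46.23 → 46.2°C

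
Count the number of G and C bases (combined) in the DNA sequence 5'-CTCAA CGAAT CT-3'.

5

Counting bases: A=4, C=4, G=1, T=3
G+C = 1 + 4 = 5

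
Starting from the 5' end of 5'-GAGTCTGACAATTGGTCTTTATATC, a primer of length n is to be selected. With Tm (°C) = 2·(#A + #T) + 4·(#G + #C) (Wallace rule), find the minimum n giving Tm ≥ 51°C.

First 17 bases: GAGTCTGACAATTGGTC → Tm = 50°C (< 51°C)
First 18 bases: GAGTCTGACAATTGGTCT → Tm = 52°C (≥ 51°C)
Each additional base adds 2°C (A/T) or 4°C (G/C), so Tm is non-decreasing in n; n = 18 is the first length to reach 51°C.

n = 18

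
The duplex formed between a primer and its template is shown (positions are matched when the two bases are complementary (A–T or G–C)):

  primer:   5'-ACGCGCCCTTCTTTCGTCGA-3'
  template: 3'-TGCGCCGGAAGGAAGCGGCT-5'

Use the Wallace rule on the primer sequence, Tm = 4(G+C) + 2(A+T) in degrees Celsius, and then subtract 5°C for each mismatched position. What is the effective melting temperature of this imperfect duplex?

Primer base counts: A=2, T=6, G=4, C=8 → A+T=8, G+C=12
Perfect-match Tm = 2(8) + 4(12) = 16 + 48 = 64°C
Mismatches (positions where the bases are not complementary): 3 (at positions 6, 12, 17)
Effective Tm = 64 − 3×5 = 64 − 15 = 49°C

49°C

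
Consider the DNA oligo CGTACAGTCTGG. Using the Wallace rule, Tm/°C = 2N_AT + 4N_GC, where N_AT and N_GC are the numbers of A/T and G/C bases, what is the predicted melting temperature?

38°C

A=2, C=3, G=4, T=3
So N_AT = 5 and N_GC = 7.
Tm = 4·7 + 2·5 = 28 + 10 = 38°C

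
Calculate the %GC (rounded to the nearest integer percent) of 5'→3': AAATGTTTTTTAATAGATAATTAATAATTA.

G=2, A=14, T=14, C=0
G+C = 2 + 0 = 2 out of 30 bases
%GC = 2/30 × 100 = 6.667% ≈ 7%

7%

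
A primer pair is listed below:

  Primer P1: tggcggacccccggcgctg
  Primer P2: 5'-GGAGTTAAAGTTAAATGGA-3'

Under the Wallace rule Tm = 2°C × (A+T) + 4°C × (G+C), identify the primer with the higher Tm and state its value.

Primer P1: A+T=3, G+C=16 → Tm = 2(3)+4(16) = 70°C
Primer P2: A+T=13, G+C=6 → Tm = 2(13)+4(6) = 50°C
70°C vs 50°C → primer P1 is higher.

Primer P1, 70°C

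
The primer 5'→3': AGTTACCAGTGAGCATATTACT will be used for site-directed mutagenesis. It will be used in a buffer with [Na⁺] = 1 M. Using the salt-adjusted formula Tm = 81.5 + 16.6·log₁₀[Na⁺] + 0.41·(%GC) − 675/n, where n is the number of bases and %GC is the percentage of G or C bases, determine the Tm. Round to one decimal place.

Length n = 22. Scanning the sequence gives A=7, T=7, C=4, G=4.
G+C = 8, so %GC = 8/22 × 100 = 36.364%
Salt term: 16.6 × (0) = 0
GC term: 0.41 × 36.364 = 14.909; length term: −675/22 = −30.682
Tm = 81.5 + (0) + 14.909 − 30.682 = 65.727 → 65.7°C

65.7°C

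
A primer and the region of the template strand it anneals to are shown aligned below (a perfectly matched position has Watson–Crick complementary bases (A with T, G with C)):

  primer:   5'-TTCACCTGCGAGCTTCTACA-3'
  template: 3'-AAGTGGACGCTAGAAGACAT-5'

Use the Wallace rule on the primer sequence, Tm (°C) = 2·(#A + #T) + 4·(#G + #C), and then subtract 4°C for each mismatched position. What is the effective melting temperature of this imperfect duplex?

Primer base counts: A=4, T=6, G=3, C=7 → A+T=10, G+C=10
Perfect-match Tm = 2(10) + 4(10) = 20 + 40 = 60°C
Mismatches (positions where the bases are not complementary): 3 (at positions 12, 18, 19)
Effective Tm = 60 − 3×4 = 60 − 12 = 48°C

48°C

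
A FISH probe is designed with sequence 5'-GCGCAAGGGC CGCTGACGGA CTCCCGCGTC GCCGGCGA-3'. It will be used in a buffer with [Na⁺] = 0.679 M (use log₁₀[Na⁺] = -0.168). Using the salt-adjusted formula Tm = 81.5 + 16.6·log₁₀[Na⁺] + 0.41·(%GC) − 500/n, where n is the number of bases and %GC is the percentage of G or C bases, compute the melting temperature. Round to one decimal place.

97.9°C

Length n = 38. Counting bases: G=15, T=3, C=15, A=5
G+C = 30, so %GC = 30/38 × 100 = 78.947%
Salt term: 16.6 × (-0.168) = -2.789
GC term: 0.41 × 78.947 = 32.368; length term: −500/38 = −13.158
Tm = 81.5 + (-2.789) + 32.368 − 13.158 = 97.921 → 97.9°C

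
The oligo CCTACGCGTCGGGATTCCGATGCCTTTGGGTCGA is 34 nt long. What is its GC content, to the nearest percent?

Scanning the sequence gives T=9, C=10, G=11, A=4.
G+C = 11 + 10 = 21 out of 34 bases
%GC = 21/34 × 100 = 61.76% ≈ 62%

62%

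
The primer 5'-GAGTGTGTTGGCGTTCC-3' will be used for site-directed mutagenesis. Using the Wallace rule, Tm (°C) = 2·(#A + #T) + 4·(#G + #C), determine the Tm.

54°C

T=6, C=3, A=1, G=7
So N_AT = 7 and N_GC = 10.
Tm = 2×7 + 4×10 = 54°C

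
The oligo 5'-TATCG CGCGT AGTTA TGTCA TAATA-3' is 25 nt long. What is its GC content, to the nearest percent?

Scanning the sequence gives G=5, A=7, C=4, T=9.
G+C = 5 + 4 = 9 out of 25 bases
%GC = 9/25 × 100 = 36% ≈ 36%

36%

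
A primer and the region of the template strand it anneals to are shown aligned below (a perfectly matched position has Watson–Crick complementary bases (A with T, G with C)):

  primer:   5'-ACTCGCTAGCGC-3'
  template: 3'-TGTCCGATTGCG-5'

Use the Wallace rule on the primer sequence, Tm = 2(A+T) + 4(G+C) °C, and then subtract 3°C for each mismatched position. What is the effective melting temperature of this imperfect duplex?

31°C

Primer base counts: A=2, T=2, G=3, C=5 → A+T=4, G+C=8
Perfect-match Tm = 2(4) + 4(8) = 8 + 32 = 40°C
Mismatches (positions where the bases are not complementary): 3 (at positions 3, 4, 9)
Effective Tm = 40 − 3×3 = 40 − 9 = 31°C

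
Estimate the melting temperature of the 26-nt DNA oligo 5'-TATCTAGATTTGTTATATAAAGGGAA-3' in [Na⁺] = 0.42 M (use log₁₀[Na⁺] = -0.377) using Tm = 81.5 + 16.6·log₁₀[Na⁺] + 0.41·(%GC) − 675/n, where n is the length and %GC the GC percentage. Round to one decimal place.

58.7°C

Length n = 26. G=5, A=10, T=10, C=1
G+C = 6, so %GC = 6/26 × 100 = 23.077%
Salt term: 16.6 × (-0.377) = -6.258
GC term: 0.41 × 23.077 = 9.462; length term: −675/26 = −25.962
Tm = 81.5 + (-6.258) + 9.462 − 25.962 = 58.742 → 58.7°C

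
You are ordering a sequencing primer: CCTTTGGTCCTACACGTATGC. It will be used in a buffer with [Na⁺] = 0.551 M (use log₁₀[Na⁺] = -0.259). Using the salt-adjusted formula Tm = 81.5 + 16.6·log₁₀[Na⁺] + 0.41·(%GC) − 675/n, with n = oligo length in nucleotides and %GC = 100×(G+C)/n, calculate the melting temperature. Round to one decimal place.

Length n = 21. Counting bases: G=4, T=7, A=3, C=7
G+C = 11, so %GC = 11/21 × 100 = 52.381%
Salt term: 16.6 × (-0.259) = -4.299
GC term: 0.41 × 52.381 = 21.476; length term: −675/21 = −32.143
Tm = 81.5 + (-4.299) + 21.476 − 32.143 = 66.534 → 66.5°C

66.5°C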